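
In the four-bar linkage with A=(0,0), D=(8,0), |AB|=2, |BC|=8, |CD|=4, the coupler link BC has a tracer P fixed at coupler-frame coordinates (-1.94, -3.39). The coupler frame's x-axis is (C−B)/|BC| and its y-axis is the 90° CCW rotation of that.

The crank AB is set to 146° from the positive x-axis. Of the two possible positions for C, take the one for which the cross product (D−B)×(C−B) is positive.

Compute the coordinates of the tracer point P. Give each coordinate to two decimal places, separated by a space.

-2.52 -2.69

A=(0,0), D=(8.00,0)
B = A + 2.00·(cos146°, sin146°) = (-1.6581, 1.1184)
|BD| = 9.7226
circle(B,8.00) ∩ circle(D,4.00): a=7.3298, h=3.2054
  candidates: C₊=(5.9918,3.4593) cross=31.164; C₋=(5.2543,-2.9088) cross=-31.164
  mode + wants cross > 0 → take C=(5.9918,3.4593) (cross=31.164)
ex = (C−B)/|BC| = (0.9562,0.2926); ey = (-0.2926,0.9562)
P = B + -1.94·ex + -3.39·ey = (-2.5212,-2.6909)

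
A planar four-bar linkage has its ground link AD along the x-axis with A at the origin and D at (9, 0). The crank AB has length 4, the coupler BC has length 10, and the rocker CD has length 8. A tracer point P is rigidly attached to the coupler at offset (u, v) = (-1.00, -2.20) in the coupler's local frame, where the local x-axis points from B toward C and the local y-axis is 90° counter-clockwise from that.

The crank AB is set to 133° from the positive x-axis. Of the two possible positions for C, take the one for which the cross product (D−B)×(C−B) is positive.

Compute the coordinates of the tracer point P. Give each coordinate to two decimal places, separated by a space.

A=(0,0), D=(9.00,0)
B = A + 4.00·(cos133°, sin133°) = (-2.7280, 2.9254)
|BD| = 12.0873
circle(B,10.00) ∩ circle(D,8.00): a=7.5328, h=6.5770
  candidates: C₊=(6.1727,7.4837) cross=79.498; C₋=(2.9891,-5.2791) cross=-79.498
  mode + wants cross > 0 → take C=(6.1727,7.4837) (cross=79.498)
ex = (C−B)/|BC| = (0.8901,0.4558); ey = (-0.4558,0.8901)
P = B + -1.00·ex + -2.20·ey = (-2.6152,0.5114)

-2.62 0.51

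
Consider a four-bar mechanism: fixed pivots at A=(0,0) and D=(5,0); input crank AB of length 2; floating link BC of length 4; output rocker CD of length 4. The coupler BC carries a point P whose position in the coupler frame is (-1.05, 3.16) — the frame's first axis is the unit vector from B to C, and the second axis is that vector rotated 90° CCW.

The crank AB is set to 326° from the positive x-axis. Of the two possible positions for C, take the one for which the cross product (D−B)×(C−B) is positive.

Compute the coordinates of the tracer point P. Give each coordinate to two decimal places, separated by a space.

-1.61 -1.74

A=(0,0), D=(5.00,0)
B = A + 2.00·(cos326°, sin326°) = (1.6581, -1.1184)
|BD| = 3.5241
circle(B,4.00) ∩ circle(D,4.00): a=1.7620, h=3.5910
  candidates: C₊=(2.1894,2.8462) cross=12.655; C₋=(4.4687,-3.9646) cross=-12.655
  mode + wants cross > 0 → take C=(2.1894,2.8462) (cross=12.655)
ex = (C−B)/|BC| = (0.1328,0.9911); ey = (-0.9911,0.1328)
P = B + -1.05·ex + 3.16·ey = (-1.6134,-1.7393)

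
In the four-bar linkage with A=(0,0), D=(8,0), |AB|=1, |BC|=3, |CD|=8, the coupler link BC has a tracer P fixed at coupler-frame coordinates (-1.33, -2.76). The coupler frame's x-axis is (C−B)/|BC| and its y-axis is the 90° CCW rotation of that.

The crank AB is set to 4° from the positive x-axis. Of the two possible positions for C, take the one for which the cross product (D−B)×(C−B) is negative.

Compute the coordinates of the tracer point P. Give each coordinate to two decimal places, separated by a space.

A=(0,0), D=(8.00,0)
B = A + 1.00·(cos4°, sin4°) = (0.9976, 0.0698)
|BD| = 7.0028
circle(B,3.00) ∩ circle(D,8.00): a=-0.4256, h=2.9697
  candidates: C₊=(0.6015,3.0435) cross=20.796; C₋=(0.5424,-2.8955) cross=-20.796
  mode - wants cross < 0 → take C=(0.5424,-2.8955) (cross=-20.796)
ex = (C−B)/|BC| = (-0.1517,-0.9884); ey = (0.9884,-0.1517)
P = B + -1.33·ex + -2.76·ey = (-1.5287,1.8031)

-1.53 1.80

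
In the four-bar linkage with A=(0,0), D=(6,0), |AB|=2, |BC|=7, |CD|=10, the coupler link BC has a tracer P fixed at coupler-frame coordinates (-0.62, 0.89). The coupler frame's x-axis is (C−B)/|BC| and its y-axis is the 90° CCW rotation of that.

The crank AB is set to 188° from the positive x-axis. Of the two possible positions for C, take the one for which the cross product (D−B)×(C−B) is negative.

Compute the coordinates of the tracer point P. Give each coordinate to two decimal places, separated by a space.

A=(0,0), D=(6.00,0)
B = A + 2.00·(cos188°, sin188°) = (-1.9805, -0.2783)
|BD| = 7.9854
circle(B,7.00) ∩ circle(D,10.00): a=0.7994, h=6.9542
  candidates: C₊=(-1.4241,6.6995) cross=55.532; C₋=(-0.9393,-7.2005) cross=-55.532
  mode - wants cross < 0 → take C=(-0.9393,-7.2005) (cross=-55.532)
ex = (C−B)/|BC| = (0.1488,-0.9889); ey = (0.9889,0.1488)
P = B + -0.62·ex + 0.89·ey = (-1.1927,0.4671)

-1.19 0.47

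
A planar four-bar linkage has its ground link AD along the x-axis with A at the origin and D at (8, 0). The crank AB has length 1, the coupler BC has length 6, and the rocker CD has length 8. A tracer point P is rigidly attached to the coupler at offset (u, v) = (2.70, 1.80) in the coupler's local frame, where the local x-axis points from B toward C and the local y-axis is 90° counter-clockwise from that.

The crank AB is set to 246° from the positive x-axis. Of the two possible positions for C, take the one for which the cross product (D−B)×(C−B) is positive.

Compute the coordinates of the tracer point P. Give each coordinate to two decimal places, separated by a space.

-1.22 2.23

A=(0,0), D=(8.00,0)
B = A + 1.00·(cos246°, sin246°) = (-0.4067, -0.9135)
|BD| = 8.4562
circle(B,6.00) ∩ circle(D,8.00): a=2.5725, h=5.4205
  candidates: C₊=(1.5651,4.7532) cross=45.837; C₋=(2.7363,-6.0244) cross=-45.837
  mode + wants cross > 0 → take C=(1.5651,4.7532) (cross=45.837)
ex = (C−B)/|BC| = (0.3286,0.9445); ey = (-0.9445,0.3286)
P = B + 2.70·ex + 1.80·ey = (-1.2194,2.2280)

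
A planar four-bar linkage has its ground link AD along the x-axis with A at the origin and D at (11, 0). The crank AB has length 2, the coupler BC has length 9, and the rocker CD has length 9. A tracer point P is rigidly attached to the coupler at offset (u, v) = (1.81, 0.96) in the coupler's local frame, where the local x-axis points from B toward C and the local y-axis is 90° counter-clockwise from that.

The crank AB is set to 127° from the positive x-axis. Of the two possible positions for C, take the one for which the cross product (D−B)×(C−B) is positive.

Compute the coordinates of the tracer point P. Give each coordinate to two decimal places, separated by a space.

-0.41 3.49

A=(0,0), D=(11.00,0)
B = A + 2.00·(cos127°, sin127°) = (-1.2036, 1.5973)
|BD| = 12.3077
circle(B,9.00) ∩ circle(D,9.00): a=6.1539, h=6.5673
  candidates: C₊=(5.7505,7.3104) cross=80.829; C₋=(4.0459,-5.7132) cross=-80.829
  mode + wants cross > 0 → take C=(5.7505,7.3104) (cross=80.829)
ex = (C−B)/|BC| = (0.7727,0.6348); ey = (-0.6348,0.7727)
P = B + 1.81·ex + 0.96·ey = (-0.4145,3.4880)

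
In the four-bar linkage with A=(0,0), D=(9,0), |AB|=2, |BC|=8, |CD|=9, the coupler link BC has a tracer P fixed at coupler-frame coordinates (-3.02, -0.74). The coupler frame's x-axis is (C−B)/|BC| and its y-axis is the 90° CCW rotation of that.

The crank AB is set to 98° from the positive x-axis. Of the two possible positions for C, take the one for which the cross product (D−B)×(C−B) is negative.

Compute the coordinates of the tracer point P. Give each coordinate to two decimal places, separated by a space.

-1.85 4.66

A=(0,0), D=(9.00,0)
B = A + 2.00·(cos98°, sin98°) = (-0.2783, 1.9805)
|BD| = 9.4874
circle(B,8.00) ∩ circle(D,9.00): a=3.8478, h=7.0139
  candidates: C₊=(4.9488,8.0367) cross=66.543; C₋=(2.0205,-5.6821) cross=-66.543
  mode - wants cross < 0 → take C=(2.0205,-5.6821) (cross=-66.543)
ex = (C−B)/|BC| = (0.2873,-0.9578); ey = (0.9578,0.2873)
P = B + -3.02·ex + -0.74·ey = (-1.8549,4.6605)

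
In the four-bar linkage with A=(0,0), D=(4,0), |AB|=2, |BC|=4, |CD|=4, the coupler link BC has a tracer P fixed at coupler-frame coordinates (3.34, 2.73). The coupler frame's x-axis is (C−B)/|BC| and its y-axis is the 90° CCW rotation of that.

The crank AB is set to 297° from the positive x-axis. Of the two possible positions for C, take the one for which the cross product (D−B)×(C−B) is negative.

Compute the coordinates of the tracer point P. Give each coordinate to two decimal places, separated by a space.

A=(0,0), D=(4.00,0)
B = A + 2.00·(cos297°, sin297°) = (0.9080, -1.7820)
|BD| = 3.5688
circle(B,4.00) ∩ circle(D,4.00): a=1.7844, h=3.5799
  candidates: C₊=(0.6664,2.2107) cross=12.776; C₋=(4.2416,-3.9927) cross=-12.776
  mode - wants cross < 0 → take C=(4.2416,-3.9927) (cross=-12.776)
ex = (C−B)/|BC| = (0.8334,-0.5527); ey = (0.5527,0.8334)
P = B + 3.34·ex + 2.73·ey = (5.2003,-1.3528)

5.20 -1.35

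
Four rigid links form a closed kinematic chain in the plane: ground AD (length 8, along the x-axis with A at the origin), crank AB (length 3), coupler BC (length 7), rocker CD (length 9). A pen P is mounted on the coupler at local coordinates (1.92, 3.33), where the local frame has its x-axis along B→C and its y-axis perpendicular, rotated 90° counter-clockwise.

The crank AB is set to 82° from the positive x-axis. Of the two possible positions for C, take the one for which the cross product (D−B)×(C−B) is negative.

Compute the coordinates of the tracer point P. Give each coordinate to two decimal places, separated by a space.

A=(0,0), D=(8.00,0)
B = A + 3.00·(cos82°, sin82°) = (0.4175, 2.9708)
|BD| = 8.1437
circle(B,7.00) ∩ circle(D,9.00): a=2.1071, h=6.6753
  candidates: C₊=(4.8146,8.4174) cross=54.362; C₋=(-0.0557,-4.0132) cross=-54.362
  mode - wants cross < 0 → take C=(-0.0557,-4.0132) (cross=-54.362)
ex = (C−B)/|BC| = (-0.0676,-0.9977); ey = (0.9977,-0.0676)
P = B + 1.92·ex + 3.33·ey = (3.6101,0.8301)

3.61 0.83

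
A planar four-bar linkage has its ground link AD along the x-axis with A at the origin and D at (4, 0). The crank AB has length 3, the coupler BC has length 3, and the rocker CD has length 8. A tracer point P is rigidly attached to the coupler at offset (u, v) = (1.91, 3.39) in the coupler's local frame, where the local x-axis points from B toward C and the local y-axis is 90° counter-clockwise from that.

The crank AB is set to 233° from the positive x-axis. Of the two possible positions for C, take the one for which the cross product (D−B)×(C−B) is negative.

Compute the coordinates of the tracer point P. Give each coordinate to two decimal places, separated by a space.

A=(0,0), D=(4.00,0)
B = A + 3.00·(cos233°, sin233°) = (-1.8054, -2.3959)
|BD| = 6.2804
circle(B,3.00) ∩ circle(D,8.00): a=-1.2385, h=2.7324
  candidates: C₊=(-3.9927,-0.3426) cross=17.161; C₋=(-1.9079,-5.3942) cross=-17.161
  mode - wants cross < 0 → take C=(-1.9079,-5.3942) (cross=-17.161)
ex = (C−B)/|BC| = (-0.0341,-0.9994); ey = (0.9994,-0.0341)
P = B + 1.91·ex + 3.39·ey = (1.5174,-4.4205)

1.52 -4.42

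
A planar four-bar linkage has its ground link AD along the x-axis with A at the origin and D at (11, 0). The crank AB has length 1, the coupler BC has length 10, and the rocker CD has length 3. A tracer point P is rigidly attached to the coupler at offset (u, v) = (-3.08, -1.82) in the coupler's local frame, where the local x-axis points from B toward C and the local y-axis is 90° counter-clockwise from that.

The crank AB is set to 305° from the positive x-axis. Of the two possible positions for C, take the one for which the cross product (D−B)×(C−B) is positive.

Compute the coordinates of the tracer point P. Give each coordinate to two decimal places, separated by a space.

A=(0,0), D=(11.00,0)
B = A + 1.00·(cos305°, sin305°) = (0.5736, -0.8192)
|BD| = 10.4586
circle(B,10.00) ∩ circle(D,3.00): a=9.5798, h=2.8684
  candidates: C₊=(9.8993,2.7908) cross=29.999; C₋=(10.3486,-2.9284) cross=-29.999
  mode + wants cross > 0 → take C=(9.8993,2.7908) (cross=29.999)
ex = (C−B)/|BC| = (0.9326,0.3610); ey = (-0.3610,0.9326)
P = B + -3.08·ex + -1.82·ey = (-1.6417,-3.6283)

-1.64 -3.63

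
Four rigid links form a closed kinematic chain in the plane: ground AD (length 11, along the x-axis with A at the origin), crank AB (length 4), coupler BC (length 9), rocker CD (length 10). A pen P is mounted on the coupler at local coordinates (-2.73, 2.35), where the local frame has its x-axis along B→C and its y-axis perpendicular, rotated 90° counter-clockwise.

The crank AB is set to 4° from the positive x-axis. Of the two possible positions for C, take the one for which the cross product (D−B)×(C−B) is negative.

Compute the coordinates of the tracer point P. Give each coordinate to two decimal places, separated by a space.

A=(0,0), D=(11.00,0)
B = A + 4.00·(cos4°, sin4°) = (3.9903, 0.2790)
|BD| = 7.0153
circle(B,9.00) ∩ circle(D,10.00): a=2.1535, h=8.7386
  candidates: C₊=(6.4896,8.9250) cross=61.304; C₋=(5.7944,-8.5383) cross=-61.304
  mode - wants cross < 0 → take C=(5.7944,-8.5383) (cross=-61.304)
ex = (C−B)/|BC| = (0.2005,-0.9797); ey = (0.9797,0.2005)
P = B + -2.73·ex + 2.35·ey = (5.7453,3.4247)

5.75 3.42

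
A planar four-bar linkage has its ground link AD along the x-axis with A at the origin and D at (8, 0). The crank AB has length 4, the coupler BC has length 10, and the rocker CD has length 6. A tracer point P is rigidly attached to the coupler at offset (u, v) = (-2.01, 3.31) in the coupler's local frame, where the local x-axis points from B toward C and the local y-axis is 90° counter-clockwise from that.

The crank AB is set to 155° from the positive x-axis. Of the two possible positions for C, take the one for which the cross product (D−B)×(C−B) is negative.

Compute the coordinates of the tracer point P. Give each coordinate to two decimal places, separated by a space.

-3.11 5.53

A=(0,0), D=(8.00,0)
B = A + 4.00·(cos155°, sin155°) = (-3.6252, 1.6905)
|BD| = 11.7475
circle(B,10.00) ∩ circle(D,6.00): a=8.5977, h=5.1068
  candidates: C₊=(5.6179,5.5069) cross=59.992; C₋=(4.1482,-4.6004) cross=-59.992
  mode - wants cross < 0 → take C=(4.1482,-4.6004) (cross=-59.992)
ex = (C−B)/|BC| = (0.7773,-0.6291); ey = (0.6291,0.7773)
P = B + -2.01·ex + 3.31·ey = (-3.1054,5.5279)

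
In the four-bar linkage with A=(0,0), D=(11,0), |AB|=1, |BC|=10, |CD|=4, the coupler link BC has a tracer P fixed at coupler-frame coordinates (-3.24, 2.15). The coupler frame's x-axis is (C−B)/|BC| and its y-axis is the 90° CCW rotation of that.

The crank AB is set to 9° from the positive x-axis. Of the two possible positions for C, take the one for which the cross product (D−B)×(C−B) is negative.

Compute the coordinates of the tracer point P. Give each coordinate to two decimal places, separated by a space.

A=(0,0), D=(11.00,0)
B = A + 1.00·(cos9°, sin9°) = (0.9877, 0.1564)
|BD| = 10.0135
circle(B,10.00) ∩ circle(D,4.00): a=9.2011, h=3.9166
  candidates: C₊=(10.2488,3.9288) cross=39.219; C₋=(10.1265,-3.9035) cross=-39.219
  mode - wants cross < 0 → take C=(10.1265,-3.9035) (cross=-39.219)
ex = (C−B)/|BC| = (0.9139,-0.4060); ey = (0.4060,0.9139)
P = B + -3.24·ex + 2.15·ey = (-1.1004,3.4367)

-1.10 3.44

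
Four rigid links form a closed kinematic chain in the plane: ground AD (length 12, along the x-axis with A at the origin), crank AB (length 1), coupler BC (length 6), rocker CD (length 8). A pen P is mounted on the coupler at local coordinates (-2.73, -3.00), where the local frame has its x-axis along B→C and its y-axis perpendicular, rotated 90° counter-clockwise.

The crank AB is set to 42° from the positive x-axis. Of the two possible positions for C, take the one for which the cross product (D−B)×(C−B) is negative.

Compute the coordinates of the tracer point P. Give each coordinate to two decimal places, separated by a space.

-3.31 0.57

A=(0,0), D=(12.00,0)
B = A + 1.00·(cos42°, sin42°) = (0.7431, 0.6691)
|BD| = 11.2767
circle(B,6.00) ∩ circle(D,8.00): a=4.3969, h=4.0826
  candidates: C₊=(5.3745,4.4836) cross=46.038; C₋=(4.8900,-3.6672) cross=-46.038
  mode - wants cross < 0 → take C=(4.8900,-3.6672) (cross=-46.038)
ex = (C−B)/|BC| = (0.6911,-0.7227); ey = (0.7227,0.6911)
P = B + -2.73·ex + -3.00·ey = (-3.3118,0.5687)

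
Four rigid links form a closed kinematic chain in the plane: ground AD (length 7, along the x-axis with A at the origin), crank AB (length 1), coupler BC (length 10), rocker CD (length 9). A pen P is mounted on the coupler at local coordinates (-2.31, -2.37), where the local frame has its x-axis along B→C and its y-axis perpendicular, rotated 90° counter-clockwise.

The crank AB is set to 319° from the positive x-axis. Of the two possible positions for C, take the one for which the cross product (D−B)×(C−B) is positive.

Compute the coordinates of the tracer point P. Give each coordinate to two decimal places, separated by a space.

2.10 -3.68

A=(0,0), D=(7.00,0)
B = A + 1.00·(cos319°, sin319°) = (0.7547, -0.6561)
|BD| = 6.2797
circle(B,10.00) ∩ circle(D,9.00): a=4.6526, h=8.8517
  candidates: C₊=(4.4571,8.6333) cross=55.586; C₋=(6.3067,-8.9733) cross=-55.586
  mode + wants cross > 0 → take C=(4.4571,8.6333) (cross=55.586)
ex = (C−B)/|BC| = (0.3702,0.9289); ey = (-0.9289,0.3702)
P = B + -2.31·ex + -2.37·ey = (2.1010,-3.6794)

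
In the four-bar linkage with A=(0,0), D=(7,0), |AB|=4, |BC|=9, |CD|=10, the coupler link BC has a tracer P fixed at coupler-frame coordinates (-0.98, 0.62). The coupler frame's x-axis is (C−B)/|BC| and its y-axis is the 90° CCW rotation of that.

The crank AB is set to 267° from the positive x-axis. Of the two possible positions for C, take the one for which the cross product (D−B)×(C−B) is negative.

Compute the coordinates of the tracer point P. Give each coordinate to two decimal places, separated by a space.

A=(0,0), D=(7.00,0)
B = A + 4.00·(cos267°, sin267°) = (-0.2093, -3.9945)
|BD| = 8.2420
circle(B,9.00) ∩ circle(D,10.00): a=2.9684, h=8.4964
  candidates: C₊=(-1.7307,4.8760) cross=70.027; C₋=(6.5049,-9.9877) cross=-70.027
  mode - wants cross < 0 → take C=(6.5049,-9.9877) (cross=-70.027)
ex = (C−B)/|BC| = (0.7460,-0.6659); ey = (0.6659,0.7460)
P = B + -0.98·ex + 0.62·ey = (-0.5276,-2.8794)

-0.53 -2.88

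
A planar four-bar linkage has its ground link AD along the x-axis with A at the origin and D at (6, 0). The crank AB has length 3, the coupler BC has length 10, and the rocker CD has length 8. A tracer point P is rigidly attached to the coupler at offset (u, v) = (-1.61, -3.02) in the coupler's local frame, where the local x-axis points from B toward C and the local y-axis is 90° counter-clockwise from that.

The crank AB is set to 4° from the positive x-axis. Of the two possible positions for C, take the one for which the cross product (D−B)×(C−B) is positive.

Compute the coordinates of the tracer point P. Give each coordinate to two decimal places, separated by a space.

A=(0,0), D=(6.00,0)
B = A + 3.00·(cos4°, sin4°) = (2.9927, 0.2093)
|BD| = 3.0146
circle(B,10.00) ∩ circle(D,8.00): a=7.4783, h=6.6389
  candidates: C₊=(10.9138,6.3131) cross=20.014; C₋=(9.9921,-6.9328) cross=-20.014
  mode + wants cross > 0 → take C=(10.9138,6.3131) (cross=20.014)
ex = (C−B)/|BC| = (0.7921,0.6104); ey = (-0.6104,0.7921)
P = B + -1.61·ex + -3.02·ey = (3.5607,-3.1656)

3.56 -3.17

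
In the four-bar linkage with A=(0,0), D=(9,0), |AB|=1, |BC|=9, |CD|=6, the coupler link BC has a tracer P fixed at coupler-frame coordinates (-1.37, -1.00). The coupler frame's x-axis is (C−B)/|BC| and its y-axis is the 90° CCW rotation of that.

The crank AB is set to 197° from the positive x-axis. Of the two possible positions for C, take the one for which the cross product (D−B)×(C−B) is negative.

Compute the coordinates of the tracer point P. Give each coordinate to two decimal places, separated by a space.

A=(0,0), D=(9.00,0)
B = A + 1.00·(cos197°, sin197°) = (-0.9563, -0.2924)
|BD| = 9.9606
circle(B,9.00) ∩ circle(D,6.00): a=7.2392, h=5.3473
  candidates: C₊=(6.1228,5.2652) cross=53.263; C₋=(6.4367,-5.4249) cross=-53.263
  mode - wants cross < 0 → take C=(6.4367,-5.4249) (cross=-53.263)
ex = (C−B)/|BC| = (0.8214,-0.5703); ey = (0.5703,0.8214)
P = B + -1.37·ex + -1.00·ey = (-2.6520,-0.3325)

-2.65 -0.33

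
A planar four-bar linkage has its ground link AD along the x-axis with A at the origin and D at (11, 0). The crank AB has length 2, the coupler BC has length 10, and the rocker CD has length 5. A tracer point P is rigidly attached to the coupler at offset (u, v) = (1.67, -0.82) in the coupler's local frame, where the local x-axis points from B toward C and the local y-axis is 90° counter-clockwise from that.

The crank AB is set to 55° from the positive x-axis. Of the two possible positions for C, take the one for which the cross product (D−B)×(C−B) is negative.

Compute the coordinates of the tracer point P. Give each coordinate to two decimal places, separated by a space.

1.95 -0.04

A=(0,0), D=(11.00,0)
B = A + 2.00·(cos55°, sin55°) = (1.1472, 1.6383)
|BD| = 9.9881
circle(B,10.00) ∩ circle(D,5.00): a=8.7485, h=4.8439
  candidates: C₊=(10.5717,4.9816) cross=48.381; C₋=(8.9827,-4.5750) cross=-48.381
  mode - wants cross < 0 → take C=(8.9827,-4.5750) (cross=-48.381)
ex = (C−B)/|BC| = (0.7836,-0.6213); ey = (0.6213,0.7836)
P = B + 1.67·ex + -0.82·ey = (1.9462,-0.0418)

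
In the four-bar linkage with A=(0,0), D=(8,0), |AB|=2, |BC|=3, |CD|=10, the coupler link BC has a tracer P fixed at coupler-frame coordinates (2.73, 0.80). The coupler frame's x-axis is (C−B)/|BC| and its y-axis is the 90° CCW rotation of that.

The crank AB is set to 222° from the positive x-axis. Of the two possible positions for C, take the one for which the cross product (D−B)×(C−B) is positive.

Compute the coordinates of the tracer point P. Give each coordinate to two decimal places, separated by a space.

A=(0,0), D=(8.00,0)
B = A + 2.00·(cos222°, sin222°) = (-1.4863, -1.3383)
|BD| = 9.5802
circle(B,3.00) ∩ circle(D,10.00): a=0.0407, h=2.9997
  candidates: C₊=(-1.8650,1.6377) cross=28.738; C₋=(-1.0269,-4.3029) cross=-28.738
  mode + wants cross > 0 → take C=(-1.8650,1.6377) (cross=28.738)
ex = (C−B)/|BC| = (-0.1262,0.9920); ey = (-0.9920,-0.1262)
P = B + 2.73·ex + 0.80·ey = (-2.6245,1.2689)

-2.62 1.27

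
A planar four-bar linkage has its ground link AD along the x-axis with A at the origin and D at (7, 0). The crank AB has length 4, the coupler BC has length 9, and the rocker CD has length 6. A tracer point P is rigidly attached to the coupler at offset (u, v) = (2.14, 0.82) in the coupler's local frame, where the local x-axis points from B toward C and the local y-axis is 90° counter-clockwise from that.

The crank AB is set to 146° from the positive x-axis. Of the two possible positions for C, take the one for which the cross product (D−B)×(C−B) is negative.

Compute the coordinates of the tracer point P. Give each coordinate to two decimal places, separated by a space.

A=(0,0), D=(7.00,0)
B = A + 4.00·(cos146°, sin146°) = (-3.3162, 2.2368)
|BD| = 10.5559
circle(B,9.00) ∩ circle(D,6.00): a=7.4094, h=5.1088
  candidates: C₊=(5.0076,5.6595) cross=53.928; C₋=(2.8425,-4.3261) cross=-53.928
  mode - wants cross < 0 → take C=(2.8425,-4.3261) (cross=-53.928)
ex = (C−B)/|BC| = (0.6843,-0.7292); ey = (0.7292,0.6843)
P = B + 2.14·ex + 0.82·ey = (-1.2538,1.2374)

-1.25 1.24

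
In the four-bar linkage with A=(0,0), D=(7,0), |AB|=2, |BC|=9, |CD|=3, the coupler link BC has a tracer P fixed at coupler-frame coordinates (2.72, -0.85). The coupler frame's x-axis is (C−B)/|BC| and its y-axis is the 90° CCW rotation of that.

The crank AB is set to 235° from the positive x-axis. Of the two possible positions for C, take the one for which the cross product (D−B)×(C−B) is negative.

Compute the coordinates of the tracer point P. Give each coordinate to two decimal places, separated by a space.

A=(0,0), D=(7.00,0)
B = A + 2.00·(cos235°, sin235°) = (-1.1472, -1.6383)
|BD| = 8.3102
circle(B,9.00) ∩ circle(D,3.00): a=8.4871, h=2.9948
  candidates: C₊=(6.5830,2.9709) cross=24.887; C₋=(7.7638,-2.9011) cross=-24.887
  mode - wants cross < 0 → take C=(7.7638,-2.9011) (cross=-24.887)
ex = (C−B)/|BC| = (0.9901,-0.1403); ey = (0.1403,0.9901)
P = B + 2.72·ex + -0.85·ey = (1.4267,-2.8616)

1.43 -2.86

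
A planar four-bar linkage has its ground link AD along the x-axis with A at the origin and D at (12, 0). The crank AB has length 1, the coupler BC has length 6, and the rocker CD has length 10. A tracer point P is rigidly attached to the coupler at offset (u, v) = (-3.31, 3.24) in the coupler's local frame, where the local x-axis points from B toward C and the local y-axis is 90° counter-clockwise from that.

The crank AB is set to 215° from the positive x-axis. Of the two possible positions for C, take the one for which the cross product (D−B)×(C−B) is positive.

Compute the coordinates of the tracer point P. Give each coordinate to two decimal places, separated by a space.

A=(0,0), D=(12.00,0)
B = A + 1.00·(cos215°, sin215°) = (-0.8192, -0.5736)
|BD| = 12.8320
circle(B,6.00) ∩ circle(D,10.00): a=3.9222, h=4.5405
  candidates: C₊=(2.8962,4.1377) cross=58.264; C₋=(3.3021,-4.9342) cross=-58.264
  mode + wants cross > 0 → take C=(2.8962,4.1377) (cross=58.264)
ex = (C−B)/|BC| = (0.6192,0.7852); ey = (-0.7852,0.6192)
P = B + -3.31·ex + 3.24·ey = (-5.4129,-1.1664)

-5.41 -1.17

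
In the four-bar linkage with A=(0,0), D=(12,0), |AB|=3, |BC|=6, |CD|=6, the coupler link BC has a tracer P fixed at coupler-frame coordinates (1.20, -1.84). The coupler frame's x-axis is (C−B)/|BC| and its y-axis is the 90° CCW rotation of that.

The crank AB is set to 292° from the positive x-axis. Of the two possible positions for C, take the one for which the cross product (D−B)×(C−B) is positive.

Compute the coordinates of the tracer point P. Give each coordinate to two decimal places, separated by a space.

A=(0,0), D=(12.00,0)
B = A + 3.00·(cos292°, sin292°) = (1.1238, -2.7816)
|BD| = 11.2262
circle(B,6.00) ∩ circle(D,6.00): a=5.6131, h=2.1197
  candidates: C₊=(6.0367,0.6628) cross=23.796; C₋=(7.0871,-3.4443) cross=-23.796
  mode + wants cross > 0 → take C=(6.0367,0.6628) (cross=23.796)
ex = (C−B)/|BC| = (0.8188,0.5741); ey = (-0.5741,0.8188)
P = B + 1.20·ex + -1.84·ey = (3.1627,-3.5993)

3.16 -3.60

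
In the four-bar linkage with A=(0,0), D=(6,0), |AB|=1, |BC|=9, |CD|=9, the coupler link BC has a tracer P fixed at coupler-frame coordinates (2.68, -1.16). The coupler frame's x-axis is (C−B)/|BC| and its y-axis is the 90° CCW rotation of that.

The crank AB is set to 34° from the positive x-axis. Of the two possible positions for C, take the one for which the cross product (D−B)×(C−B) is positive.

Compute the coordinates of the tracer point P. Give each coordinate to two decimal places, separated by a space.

2.94 2.57

A=(0,0), D=(6.00,0)
B = A + 1.00·(cos34°, sin34°) = (0.8290, 0.5592)
|BD| = 5.2011
circle(B,9.00) ∩ circle(D,9.00): a=2.6006, h=8.6161
  candidates: C₊=(4.3409,8.8457) cross=44.813; C₋=(2.4882,-8.2866) cross=-44.813
  mode + wants cross > 0 → take C=(4.3409,8.8457) (cross=44.813)
ex = (C−B)/|BC| = (0.3902,0.9207); ey = (-0.9207,0.3902)
P = B + 2.68·ex + -1.16·ey = (2.9428,2.5741)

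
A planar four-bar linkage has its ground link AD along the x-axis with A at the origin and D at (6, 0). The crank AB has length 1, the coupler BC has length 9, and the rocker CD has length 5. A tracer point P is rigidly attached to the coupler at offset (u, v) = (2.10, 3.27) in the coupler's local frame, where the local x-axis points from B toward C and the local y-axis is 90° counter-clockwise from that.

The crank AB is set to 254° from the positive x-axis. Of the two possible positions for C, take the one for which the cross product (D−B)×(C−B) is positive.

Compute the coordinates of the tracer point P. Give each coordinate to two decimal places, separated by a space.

A=(0,0), D=(6.00,0)
B = A + 1.00·(cos254°, sin254°) = (-0.2756, -0.9613)
|BD| = 6.3488
circle(B,9.00) ∩ circle(D,5.00): a=7.5847, h=4.8449
  candidates: C₊=(6.4880,4.9761) cross=30.759; C₋=(7.9551,-4.6019) cross=-30.759
  mode + wants cross > 0 → take C=(6.4880,4.9761) (cross=30.759)
ex = (C−B)/|BC| = (0.7515,0.6597); ey = (-0.6597,0.7515)
P = B + 2.10·ex + 3.27·ey = (-0.8547,2.8816)

-0.85 2.88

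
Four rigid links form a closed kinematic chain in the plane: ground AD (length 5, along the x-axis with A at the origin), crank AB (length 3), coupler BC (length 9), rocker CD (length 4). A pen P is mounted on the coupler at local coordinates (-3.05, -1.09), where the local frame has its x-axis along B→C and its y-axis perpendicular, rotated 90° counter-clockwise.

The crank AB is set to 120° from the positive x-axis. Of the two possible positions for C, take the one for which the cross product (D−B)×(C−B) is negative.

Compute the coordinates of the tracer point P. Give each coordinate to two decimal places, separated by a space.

A=(0,0), D=(5.00,0)
B = A + 3.00·(cos120°, sin120°) = (-1.5000, 2.5981)
|BD| = 7.0000
circle(B,9.00) ∩ circle(D,4.00): a=8.1429, h=3.8333
  candidates: C₊=(7.4840,3.1353) cross=26.833; C₋=(4.6385,-3.9836) cross=-26.833
  mode - wants cross < 0 → take C=(4.6385,-3.9836) (cross=-26.833)
ex = (C−B)/|BC| = (0.6821,-0.7313); ey = (0.7313,0.6821)
P = B + -3.05·ex + -1.09·ey = (-4.3774,4.0851)

-4.38 4.09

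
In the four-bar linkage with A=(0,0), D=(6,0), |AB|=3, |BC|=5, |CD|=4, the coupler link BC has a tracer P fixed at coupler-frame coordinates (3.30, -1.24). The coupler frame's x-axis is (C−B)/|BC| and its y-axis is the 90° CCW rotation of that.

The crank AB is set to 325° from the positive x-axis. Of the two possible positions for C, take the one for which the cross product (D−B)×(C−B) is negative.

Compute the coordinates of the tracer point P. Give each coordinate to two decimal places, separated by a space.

A=(0,0), D=(6.00,0)
B = A + 3.00·(cos325°, sin325°) = (2.4575, -1.7207)
|BD| = 3.9383
circle(B,5.00) ∩ circle(D,4.00): a=3.1118, h=3.9137
  candidates: C₊=(3.5466,3.1592) cross=15.413; C₋=(6.9665,-3.8815) cross=-15.413
  mode - wants cross < 0 → take C=(6.9665,-3.8815) (cross=-15.413)
ex = (C−B)/|BC| = (0.9018,-0.4322); ey = (0.4322,0.9018)
P = B + 3.30·ex + -1.24·ey = (4.8975,-4.2651)

4.90 -4.27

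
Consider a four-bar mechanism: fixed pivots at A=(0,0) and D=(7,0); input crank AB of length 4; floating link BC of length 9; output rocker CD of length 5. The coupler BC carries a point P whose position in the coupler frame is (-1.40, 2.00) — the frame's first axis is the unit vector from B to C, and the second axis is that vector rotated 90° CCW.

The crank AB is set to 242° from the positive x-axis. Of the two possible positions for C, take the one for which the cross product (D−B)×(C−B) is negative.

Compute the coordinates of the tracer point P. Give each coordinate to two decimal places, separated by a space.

-2.93 -1.33

A=(0,0), D=(7.00,0)
B = A + 4.00·(cos242°, sin242°) = (-1.8779, -3.5318)
|BD| = 9.5546
circle(B,9.00) ∩ circle(D,5.00): a=7.7078, h=4.6464
  candidates: C₊=(3.5665,3.6347) cross=44.395; C₋=(7.0015,-5.0000) cross=-44.395
  mode - wants cross < 0 → take C=(7.0015,-5.0000) (cross=-44.395)
ex = (C−B)/|BC| = (0.9866,-0.1631); ey = (0.1631,0.9866)
P = B + -1.40·ex + 2.00·ey = (-2.9329,-1.3302)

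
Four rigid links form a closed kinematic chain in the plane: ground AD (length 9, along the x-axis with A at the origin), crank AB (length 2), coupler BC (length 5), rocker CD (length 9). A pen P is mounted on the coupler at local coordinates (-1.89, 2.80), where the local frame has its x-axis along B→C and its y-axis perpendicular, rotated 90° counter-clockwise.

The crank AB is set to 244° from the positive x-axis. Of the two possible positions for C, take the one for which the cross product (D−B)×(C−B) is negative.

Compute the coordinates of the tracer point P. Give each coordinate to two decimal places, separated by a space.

0.23 1.39

A=(0,0), D=(9.00,0)
B = A + 2.00·(cos244°, sin244°) = (-0.8767, -1.7976)
|BD| = 10.0390
circle(B,5.00) ∩ circle(D,9.00): a=2.2304, h=4.4750
  candidates: C₊=(0.5163,3.0044) cross=44.924; C₋=(2.1189,-5.8009) cross=-44.924
  mode - wants cross < 0 → take C=(2.1189,-5.8009) (cross=-44.924)
ex = (C−B)/|BC| = (0.5991,-0.8007); ey = (0.8007,0.5991)
P = B + -1.89·ex + 2.80·ey = (0.2328,1.3932)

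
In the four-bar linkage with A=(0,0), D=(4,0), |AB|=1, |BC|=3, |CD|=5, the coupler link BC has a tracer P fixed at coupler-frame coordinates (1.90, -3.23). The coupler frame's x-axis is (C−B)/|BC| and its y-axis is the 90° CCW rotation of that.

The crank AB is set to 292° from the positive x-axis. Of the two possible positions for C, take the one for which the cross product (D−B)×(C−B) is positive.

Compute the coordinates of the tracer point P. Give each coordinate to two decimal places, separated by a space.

A=(0,0), D=(4.00,0)
B = A + 1.00·(cos292°, sin292°) = (0.3746, -0.9272)
|BD| = 3.7421
circle(B,3.00) ∩ circle(D,5.00): a=-0.2668, h=2.9881
  candidates: C₊=(-0.6243,1.9016) cross=11.182; C₋=(0.8565,-3.8882) cross=-11.182
  mode + wants cross > 0 → take C=(-0.6243,1.9016) (cross=11.182)
ex = (C−B)/|BC| = (-0.3330,0.9429); ey = (-0.9429,-0.3330)
P = B + 1.90·ex + -3.23·ey = (2.7877,1.9399)

2.79 1.94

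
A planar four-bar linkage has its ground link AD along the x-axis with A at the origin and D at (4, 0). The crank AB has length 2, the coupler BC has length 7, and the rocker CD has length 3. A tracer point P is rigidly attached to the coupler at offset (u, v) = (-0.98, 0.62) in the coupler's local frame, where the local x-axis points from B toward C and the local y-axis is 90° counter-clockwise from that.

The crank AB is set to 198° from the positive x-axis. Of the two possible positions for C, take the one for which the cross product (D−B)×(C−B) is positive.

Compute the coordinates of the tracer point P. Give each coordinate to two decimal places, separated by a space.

A=(0,0), D=(4.00,0)
B = A + 2.00·(cos198°, sin198°) = (-1.9021, -0.6180)
|BD| = 5.9344
circle(B,7.00) ∩ circle(D,3.00): a=6.3374, h=2.9728
  candidates: C₊=(4.0912,2.9986) cross=17.642; C₋=(4.7104,-2.9147) cross=-17.642
  mode + wants cross > 0 → take C=(4.0912,2.9986) (cross=17.642)
ex = (C−B)/|BC| = (0.8562,0.5167); ey = (-0.5167,0.8562)
P = B + -0.98·ex + 0.62·ey = (-3.0615,-0.5935)

-3.06 -0.59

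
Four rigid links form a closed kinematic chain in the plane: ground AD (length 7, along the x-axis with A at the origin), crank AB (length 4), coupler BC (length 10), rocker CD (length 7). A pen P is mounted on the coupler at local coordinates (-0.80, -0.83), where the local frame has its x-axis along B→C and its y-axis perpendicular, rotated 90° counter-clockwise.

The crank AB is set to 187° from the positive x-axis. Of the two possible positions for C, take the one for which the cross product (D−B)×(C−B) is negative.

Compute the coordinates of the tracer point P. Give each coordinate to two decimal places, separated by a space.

A=(0,0), D=(7.00,0)
B = A + 4.00·(cos187°, sin187°) = (-3.9702, -0.4875)
|BD| = 10.9810
circle(B,10.00) ∩ circle(D,7.00): a=7.8127, h=6.2419
  candidates: C₊=(3.5577,6.0951) cross=68.543; C₋=(4.1119,-6.3764) cross=-68.543
  mode - wants cross < 0 → take C=(4.1119,-6.3764) (cross=-68.543)
ex = (C−B)/|BC| = (0.8082,-0.5889); ey = (0.5889,0.8082)
P = B + -0.80·ex + -0.83·ey = (-5.1055,-0.6872)

-5.11 -0.69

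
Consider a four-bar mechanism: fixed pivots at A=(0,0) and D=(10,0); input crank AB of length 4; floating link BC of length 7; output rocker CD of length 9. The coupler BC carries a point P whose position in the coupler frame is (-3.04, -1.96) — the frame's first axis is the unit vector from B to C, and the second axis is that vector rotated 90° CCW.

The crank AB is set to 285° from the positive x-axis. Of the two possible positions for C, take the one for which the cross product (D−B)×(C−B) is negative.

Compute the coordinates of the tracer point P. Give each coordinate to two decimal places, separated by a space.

A=(0,0), D=(10.00,0)
B = A + 4.00·(cos285°, sin285°) = (1.0353, -3.8637)
|BD| = 9.7619
circle(B,7.00) ∩ circle(D,9.00): a=3.2419, h=6.2040
  candidates: C₊=(1.5569,3.1168) cross=60.563; C₋=(6.4680,-8.2780) cross=-60.563
  mode - wants cross < 0 → take C=(6.4680,-8.2780) (cross=-60.563)
ex = (C−B)/|BC| = (0.7761,-0.6306); ey = (0.6306,0.7761)
P = B + -3.04·ex + -1.96·ey = (-2.5601,-3.4678)

-2.56 -3.47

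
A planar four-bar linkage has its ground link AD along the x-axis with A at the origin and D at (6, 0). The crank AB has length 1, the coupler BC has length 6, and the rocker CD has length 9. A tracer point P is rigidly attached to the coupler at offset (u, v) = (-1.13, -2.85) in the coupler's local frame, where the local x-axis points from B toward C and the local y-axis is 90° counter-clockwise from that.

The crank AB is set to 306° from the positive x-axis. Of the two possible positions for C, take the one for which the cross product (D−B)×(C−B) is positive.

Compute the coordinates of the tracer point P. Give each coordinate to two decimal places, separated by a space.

A=(0,0), D=(6.00,0)
B = A + 1.00·(cos306°, sin306°) = (0.5878, -0.8090)
|BD| = 5.4723
circle(B,6.00) ∩ circle(D,9.00): a=-1.3754, h=5.8402
  candidates: C₊=(-1.6359,4.7637) cross=31.960; C₋=(0.0909,-6.7884) cross=-31.960
  mode + wants cross > 0 → take C=(-1.6359,4.7637) (cross=31.960)
ex = (C−B)/|BC| = (-0.3706,0.9288); ey = (-0.9288,-0.3706)
P = B + -1.13·ex + -2.85·ey = (3.6536,-0.8023)

3.65 -0.80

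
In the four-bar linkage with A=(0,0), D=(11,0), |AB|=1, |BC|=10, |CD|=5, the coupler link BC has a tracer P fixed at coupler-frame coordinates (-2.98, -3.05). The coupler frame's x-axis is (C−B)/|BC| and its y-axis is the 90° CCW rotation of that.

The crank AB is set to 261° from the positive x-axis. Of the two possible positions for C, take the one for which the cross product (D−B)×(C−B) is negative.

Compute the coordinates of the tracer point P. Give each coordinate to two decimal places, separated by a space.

-4.05 -2.74

A=(0,0), D=(11.00,0)
B = A + 1.00·(cos261°, sin261°) = (-0.1564, -0.9877)
|BD| = 11.2001
circle(B,10.00) ∩ circle(D,5.00): a=8.9482, h=4.4642
  candidates: C₊=(8.3633,4.2482) cross=50.000; C₋=(9.1506,-4.6454) cross=-50.000
  mode - wants cross < 0 → take C=(9.1506,-4.6454) (cross=-50.000)
ex = (C−B)/|BC| = (0.9307,-0.3658); ey = (0.3658,0.9307)
P = B + -2.98·ex + -3.05·ey = (-4.0455,-2.7363)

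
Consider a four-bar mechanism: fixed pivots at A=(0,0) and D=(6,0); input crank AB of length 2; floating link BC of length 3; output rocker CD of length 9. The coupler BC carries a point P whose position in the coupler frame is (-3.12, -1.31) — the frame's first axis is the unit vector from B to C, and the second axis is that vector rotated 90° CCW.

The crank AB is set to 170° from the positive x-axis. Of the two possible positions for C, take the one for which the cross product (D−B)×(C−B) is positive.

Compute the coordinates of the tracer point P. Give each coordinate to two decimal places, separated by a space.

-0.26 -2.57

A=(0,0), D=(6.00,0)
B = A + 2.00·(cos170°, sin170°) = (-1.9696, 0.3473)
|BD| = 7.9772
circle(B,3.00) ∩ circle(D,9.00): a=-0.5243, h=2.9538
  candidates: C₊=(-2.3648,3.3212) cross=23.563; C₋=(-2.6220,-2.5809) cross=-23.563
  mode + wants cross > 0 → take C=(-2.3648,3.3212) (cross=23.563)
ex = (C−B)/|BC| = (-0.1317,0.9913); ey = (-0.9913,-0.1317)
P = B + -3.12·ex + -1.31·ey = (-0.2600,-2.5729)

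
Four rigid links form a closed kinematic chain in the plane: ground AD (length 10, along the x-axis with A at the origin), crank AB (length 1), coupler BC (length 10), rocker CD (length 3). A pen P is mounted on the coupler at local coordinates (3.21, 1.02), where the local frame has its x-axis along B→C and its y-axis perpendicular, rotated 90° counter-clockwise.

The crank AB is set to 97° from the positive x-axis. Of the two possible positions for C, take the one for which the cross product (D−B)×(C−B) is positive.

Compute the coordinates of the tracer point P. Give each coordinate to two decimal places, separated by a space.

2.82 2.63

A=(0,0), D=(10.00,0)
B = A + 1.00·(cos97°, sin97°) = (-0.1219, 0.9925)
|BD| = 10.1704
circle(B,10.00) ∩ circle(D,3.00): a=9.5590, h=2.9370
  candidates: C₊=(9.6781,2.9827) cross=29.871; C₋=(9.1048,-2.8633) cross=-29.871
  mode + wants cross > 0 → take C=(9.6781,2.9827) (cross=29.871)
ex = (C−B)/|BC| = (0.9800,0.1990); ey = (-0.1990,0.9800)
P = B + 3.21·ex + 1.02·ey = (2.8209,2.6310)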